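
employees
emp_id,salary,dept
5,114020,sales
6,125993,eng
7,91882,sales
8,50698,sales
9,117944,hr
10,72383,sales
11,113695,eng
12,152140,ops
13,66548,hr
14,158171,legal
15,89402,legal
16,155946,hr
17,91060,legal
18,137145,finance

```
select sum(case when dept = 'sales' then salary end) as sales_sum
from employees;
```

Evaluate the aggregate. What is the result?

328983

emp_id=5: ✓ → 114020
emp_id=6: ✗
emp_id=7: ✓ → 91882
emp_id=8: ✓ → 50698
emp_id=9: ✗
emp_id=10: ✓ → 72383
emp_id=11: ✗
emp_id=12: ✗
emp_id=13: ✗
emp_id=14: ✗
emp_id=15: ✗
emp_id=16: ✗
emp_id=17: ✗
emp_id=18: ✗
sales_sum = 114020 + 91882 + 50698 + 72383 = 328983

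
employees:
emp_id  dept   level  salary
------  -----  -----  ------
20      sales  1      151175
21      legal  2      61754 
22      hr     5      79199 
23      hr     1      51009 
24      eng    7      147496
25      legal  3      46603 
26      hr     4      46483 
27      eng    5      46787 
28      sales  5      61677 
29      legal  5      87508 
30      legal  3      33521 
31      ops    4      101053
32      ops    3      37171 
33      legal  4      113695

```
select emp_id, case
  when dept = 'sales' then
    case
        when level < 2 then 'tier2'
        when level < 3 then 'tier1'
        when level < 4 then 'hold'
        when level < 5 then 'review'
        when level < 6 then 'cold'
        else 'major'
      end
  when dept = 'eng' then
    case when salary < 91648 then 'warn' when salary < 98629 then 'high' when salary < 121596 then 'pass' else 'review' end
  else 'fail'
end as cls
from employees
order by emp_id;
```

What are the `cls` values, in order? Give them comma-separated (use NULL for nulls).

emp_id=20: dept='sales' → inner[level < 2] → tier2
emp_id=21: dept='legal' → outer ELSE → fail
emp_id=22: dept='hr' → outer ELSE → fail
emp_id=23: dept='hr' → outer ELSE → fail
emp_id=24: dept='eng' → inner[ELSE] → review
emp_id=25: dept='legal' → outer ELSE → fail
emp_id=26: dept='hr' → outer ELSE → fail
emp_id=27: dept='eng' → inner[salary < 91648] → warn
emp_id=28: dept='sales' → inner[level < 6] → cold
emp_id=29: dept='legal' → outer ELSE → fail
emp_id=30: dept='legal' → outer ELSE → fail
emp_id=31: dept='ops' → outer ELSE → fail
emp_id=32: dept='ops' → outer ELSE → fail
emp_id=33: dept='legal' → outer ELSE → fail

tier2, fail, fail, fail, review, fail, fail, warn, cold, fail, fail, fail, fail, fail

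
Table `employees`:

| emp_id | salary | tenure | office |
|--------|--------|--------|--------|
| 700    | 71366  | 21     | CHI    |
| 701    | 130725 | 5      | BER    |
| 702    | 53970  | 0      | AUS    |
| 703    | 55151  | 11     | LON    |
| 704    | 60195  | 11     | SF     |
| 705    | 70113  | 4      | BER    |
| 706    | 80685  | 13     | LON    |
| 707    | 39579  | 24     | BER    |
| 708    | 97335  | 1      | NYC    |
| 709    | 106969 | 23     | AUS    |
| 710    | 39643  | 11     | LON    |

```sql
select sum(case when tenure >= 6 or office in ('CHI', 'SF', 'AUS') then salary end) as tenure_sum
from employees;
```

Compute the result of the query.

507558

emp_id=700: ✓ → 71366
emp_id=701: ✗
emp_id=702: ✓ → 53970
emp_id=703: ✓ → 55151
emp_id=704: ✓ → 60195
emp_id=705: ✗
emp_id=706: ✓ → 80685
emp_id=707: ✓ → 39579
emp_id=708: ✗
emp_id=709: ✓ → 106969
emp_id=710: ✓ → 39643
tenure_sum = 71366 + 53970 + 55151 + 60195 + 80685 + 39579 + 106969 + 39643 = 507558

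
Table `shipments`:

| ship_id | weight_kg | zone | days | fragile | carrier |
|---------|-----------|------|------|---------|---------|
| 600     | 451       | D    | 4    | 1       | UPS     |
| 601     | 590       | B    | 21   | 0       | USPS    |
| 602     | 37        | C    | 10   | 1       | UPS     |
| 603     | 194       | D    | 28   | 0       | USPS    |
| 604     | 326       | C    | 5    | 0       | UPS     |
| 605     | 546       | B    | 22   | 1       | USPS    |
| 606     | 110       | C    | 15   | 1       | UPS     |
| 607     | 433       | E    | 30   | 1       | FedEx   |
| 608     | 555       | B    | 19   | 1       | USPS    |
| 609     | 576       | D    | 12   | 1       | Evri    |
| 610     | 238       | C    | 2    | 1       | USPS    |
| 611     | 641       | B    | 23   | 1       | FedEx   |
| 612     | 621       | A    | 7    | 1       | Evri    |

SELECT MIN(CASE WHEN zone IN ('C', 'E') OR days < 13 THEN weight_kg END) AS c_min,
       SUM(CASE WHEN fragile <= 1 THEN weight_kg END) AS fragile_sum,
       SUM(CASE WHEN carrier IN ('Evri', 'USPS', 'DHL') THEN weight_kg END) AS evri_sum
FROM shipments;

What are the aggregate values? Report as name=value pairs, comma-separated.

[c_min: zone IN ('C', 'E') OR days < 13]
ship_id=600: ✓ → 451
ship_id=601: ✗
ship_id=602: ✓ → 37
ship_id=603: ✗
ship_id=604: ✓ → 326
ship_id=605: ✗
ship_id=606: ✓ → 110
ship_id=607: ✓ → 433
ship_id=608: ✗
ship_id=609: ✓ → 576
ship_id=610: ✓ → 238
ship_id=611: ✗
ship_id=612: ✓ → 621
c_min = MIN(451, 37, 326, 110, 433, 576, 238, 621) = 37
—
[fragile_sum: fragile <= 1]
ship_id=600: ✓ → 451
ship_id=601: ✓ → 590
ship_id=602: ✓ → 37
ship_id=603: ✓ → 194
ship_id=604: ✓ → 326
ship_id=605: ✓ → 546
ship_id=606: ✓ → 110
ship_id=607: ✓ → 433
ship_id=608: ✓ → 555
ship_id=609: ✓ → 576
ship_id=610: ✓ → 238
ship_id=611: ✓ → 641
ship_id=612: ✓ → 621
fragile_sum = 451 + 590 + 37 + 194 + 326 + 546 + 110 + 433 + 555 + 576 + 238 + 641 + 621 = 5318
—
[evri_sum: carrier IN ('Evri', 'USPS', 'DHL')]
ship_id=600: ✗
ship_id=601: ✓ → 590
ship_id=602: ✗
ship_id=603: ✓ → 194
ship_id=604: ✗
ship_id=605: ✓ → 546
ship_id=606: ✗
ship_id=607: ✗
ship_id=608: ✓ → 555
ship_id=609: ✓ → 576
ship_id=610: ✓ → 238
ship_id=611: ✗
ship_id=612: ✓ → 621
evri_sum = 590 + 194 + 546 + 555 + 576 + 238 + 621 = 3320

c_min=37, fragile_sum=5318, evri_sum=3320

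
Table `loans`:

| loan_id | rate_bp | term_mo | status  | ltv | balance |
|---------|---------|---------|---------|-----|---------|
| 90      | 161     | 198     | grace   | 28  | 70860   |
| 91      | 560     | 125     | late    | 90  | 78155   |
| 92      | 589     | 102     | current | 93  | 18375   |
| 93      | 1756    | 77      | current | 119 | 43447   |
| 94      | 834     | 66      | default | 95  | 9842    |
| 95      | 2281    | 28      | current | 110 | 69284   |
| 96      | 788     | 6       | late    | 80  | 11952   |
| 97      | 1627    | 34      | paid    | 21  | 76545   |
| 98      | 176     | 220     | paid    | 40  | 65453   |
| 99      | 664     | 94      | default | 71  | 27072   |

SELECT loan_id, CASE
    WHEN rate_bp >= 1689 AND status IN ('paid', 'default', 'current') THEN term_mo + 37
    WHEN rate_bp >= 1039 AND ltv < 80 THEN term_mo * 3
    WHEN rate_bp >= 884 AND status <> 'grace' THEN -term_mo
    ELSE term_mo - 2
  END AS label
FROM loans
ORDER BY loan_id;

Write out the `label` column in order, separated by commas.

loan_id=90: ELSE → 196
loan_id=91: ELSE → 123
loan_id=92: ELSE → 100
loan_id=93: rate_bp >= 1689 AND status IN ('paid', 'default', 'current') → 114
loan_id=94: ELSE → 64
loan_id=95: rate_bp >= 1689 AND status IN ('paid', 'default', 'current') → 65
loan_id=96: ELSE → 4
loan_id=97: rate_bp >= 1039 AND ltv < 80 → 102
loan_id=98: ELSE → 218
loan_id=99: ELSE → 92

196, 123, 100, 114, 64, 65, 4, 102, 218, 92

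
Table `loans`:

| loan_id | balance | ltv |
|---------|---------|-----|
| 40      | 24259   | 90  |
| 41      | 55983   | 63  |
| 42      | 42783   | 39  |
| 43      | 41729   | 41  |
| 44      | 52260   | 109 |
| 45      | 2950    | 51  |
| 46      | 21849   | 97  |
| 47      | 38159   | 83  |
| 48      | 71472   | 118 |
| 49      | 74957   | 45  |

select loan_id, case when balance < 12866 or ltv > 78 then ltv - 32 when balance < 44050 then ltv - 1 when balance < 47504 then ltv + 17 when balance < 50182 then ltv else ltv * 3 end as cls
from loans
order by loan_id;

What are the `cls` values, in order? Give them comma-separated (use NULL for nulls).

loan_id=40: balance < 12866 or ltv > 78 → 58
loan_id=41: ELSE → 189
loan_id=42: balance < 44050 → 38
loan_id=43: balance < 44050 → 40
loan_id=44: balance < 12866 or ltv > 78 → 77
loan_id=45: balance < 12866 or ltv > 78 → 19
loan_id=46: balance < 12866 or ltv > 78 → 65
loan_id=47: balance < 12866 or ltv > 78 → 51
loan_id=48: balance < 12866 or ltv > 78 → 86
loan_id=49: ELSE → 135

58, 189, 38, 40, 77, 19, 65, 51, 86, 135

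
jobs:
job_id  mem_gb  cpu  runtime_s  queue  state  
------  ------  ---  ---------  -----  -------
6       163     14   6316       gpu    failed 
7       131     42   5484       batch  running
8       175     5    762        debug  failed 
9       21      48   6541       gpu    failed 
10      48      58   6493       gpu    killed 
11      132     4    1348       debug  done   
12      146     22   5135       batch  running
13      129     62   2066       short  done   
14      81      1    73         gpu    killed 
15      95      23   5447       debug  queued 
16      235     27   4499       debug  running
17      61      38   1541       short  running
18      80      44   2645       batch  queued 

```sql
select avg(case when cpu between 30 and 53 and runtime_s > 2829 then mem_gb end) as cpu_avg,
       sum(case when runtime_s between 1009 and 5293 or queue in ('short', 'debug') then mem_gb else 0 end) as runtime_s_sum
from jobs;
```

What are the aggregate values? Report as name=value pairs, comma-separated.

cpu_avg=76, runtime_s_sum=1053

[cpu_avg: cpu between 30 and 53 and runtime_s > 2829]
job_id=6: ✗
job_id=7: ✓ → 131
job_id=8: ✗
job_id=9: ✓ → 21
job_id=10: ✗
job_id=11: ✗
job_id=12: ✗
job_id=13: ✗
job_id=14: ✗
job_id=15: ✗
job_id=16: ✗
job_id=17: ✗
job_id=18: ✗
cpu_avg = (131 + 21) / 2 = 76
—
[runtime_s_sum: runtime_s between 1009 and 5293 or queue in ('short', 'debug')]
job_id=6: ✗
job_id=7: ✗
job_id=8: ✓ → 175
job_id=9: ✗
job_id=10: ✗
job_id=11: ✓ → 132
job_id=12: ✓ → 146
job_id=13: ✓ → 129
job_id=14: ✗
job_id=15: ✓ → 95
job_id=16: ✓ → 235
job_id=17: ✓ → 61
job_id=18: ✓ → 80
runtime_s_sum = 175 + 132 + 146 + 129 + 95 + 235 + 61 + 80 = 1053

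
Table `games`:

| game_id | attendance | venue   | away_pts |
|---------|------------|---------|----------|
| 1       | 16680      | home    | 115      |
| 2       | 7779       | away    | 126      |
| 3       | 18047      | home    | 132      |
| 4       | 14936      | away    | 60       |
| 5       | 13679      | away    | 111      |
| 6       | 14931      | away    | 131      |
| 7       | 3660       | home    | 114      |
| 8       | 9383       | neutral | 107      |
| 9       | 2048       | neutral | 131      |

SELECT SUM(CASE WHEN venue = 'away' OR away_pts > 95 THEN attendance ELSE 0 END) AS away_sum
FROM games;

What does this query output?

101143

game_id=1: ✓ → 16680
game_id=2: ✓ → 7779
game_id=3: ✓ → 18047
game_id=4: ✓ → 14936
game_id=5: ✓ → 13679
game_id=6: ✓ → 14931
game_id=7: ✓ → 3660
game_id=8: ✓ → 9383
game_id=9: ✓ → 2048
away_sum = 16680 + 7779 + 18047 + 14936 + 13679 + 14931 + 3660 + 9383 + 2048 = 101143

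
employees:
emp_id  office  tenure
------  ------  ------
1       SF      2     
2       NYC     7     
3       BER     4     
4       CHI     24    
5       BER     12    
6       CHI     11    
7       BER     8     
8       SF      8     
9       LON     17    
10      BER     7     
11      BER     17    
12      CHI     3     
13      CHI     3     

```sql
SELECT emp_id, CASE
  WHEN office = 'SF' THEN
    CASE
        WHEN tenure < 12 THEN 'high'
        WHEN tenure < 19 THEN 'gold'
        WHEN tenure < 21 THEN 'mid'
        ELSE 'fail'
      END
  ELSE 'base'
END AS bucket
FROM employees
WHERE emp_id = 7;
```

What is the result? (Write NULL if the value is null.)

emp_id = 7: office=BER, tenure=8.
office='BER' → outer ELSE → base

base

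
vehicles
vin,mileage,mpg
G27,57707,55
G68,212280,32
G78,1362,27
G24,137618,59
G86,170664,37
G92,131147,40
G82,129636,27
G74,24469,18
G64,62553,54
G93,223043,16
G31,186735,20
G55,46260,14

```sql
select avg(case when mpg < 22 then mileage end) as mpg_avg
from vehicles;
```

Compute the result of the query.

vin=G27: ✗
vin=G68: ✗
vin=G78: ✗
vin=G24: ✗
vin=G86: ✗
vin=G92: ✗
vin=G82: ✗
vin=G74: ✓ → 24469
vin=G64: ✗
vin=G93: ✓ → 223043
vin=G31: ✓ → 186735
vin=G55: ✓ → 46260
mpg_avg = (24469 + 223043 + 186735 + 46260) / 4 = 120126.75

120126.75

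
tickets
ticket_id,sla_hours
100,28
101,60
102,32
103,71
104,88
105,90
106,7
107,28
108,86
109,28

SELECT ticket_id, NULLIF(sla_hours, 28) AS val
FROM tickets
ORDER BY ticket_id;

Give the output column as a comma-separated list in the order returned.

NULL, 60, 32, 71, 88, 90, 7, NULL, 86, NULL

ticket_id=100: sla_hours=28 vs 28: equal → NULL
ticket_id=101: sla_hours=60 vs 28: differ → 60
ticket_id=102: sla_hours=32 vs 28: differ → 32
ticket_id=103: sla_hours=71 vs 28: differ → 71
ticket_id=104: sla_hours=88 vs 28: differ → 88
ticket_id=105: sla_hours=90 vs 28: differ → 90
ticket_id=106: sla_hours=7 vs 28: differ → 7
ticket_id=107: sla_hours=28 vs 28: equal → NULL
ticket_id=108: sla_hours=86 vs 28: differ → 86
ticket_id=109: sla_hours=28 vs 28: equal → NULL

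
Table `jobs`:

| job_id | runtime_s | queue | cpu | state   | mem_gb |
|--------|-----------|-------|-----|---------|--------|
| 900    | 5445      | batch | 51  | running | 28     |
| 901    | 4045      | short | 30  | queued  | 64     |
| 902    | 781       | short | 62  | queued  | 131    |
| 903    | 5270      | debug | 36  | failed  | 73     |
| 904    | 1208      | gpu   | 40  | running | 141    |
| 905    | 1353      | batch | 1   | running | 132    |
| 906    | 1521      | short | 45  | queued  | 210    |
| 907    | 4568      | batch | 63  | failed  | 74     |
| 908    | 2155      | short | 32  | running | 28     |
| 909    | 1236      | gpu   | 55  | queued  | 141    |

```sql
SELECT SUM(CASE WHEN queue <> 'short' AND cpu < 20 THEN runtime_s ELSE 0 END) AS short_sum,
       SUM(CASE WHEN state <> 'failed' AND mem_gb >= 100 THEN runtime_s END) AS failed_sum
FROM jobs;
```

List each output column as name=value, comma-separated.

[short_sum: queue <> 'short' AND cpu < 20]
job_id=900: ✗
job_id=901: ✗
job_id=902: ✗
job_id=903: ✗
job_id=904: ✗
job_id=905: ✓ → 1353
job_id=906: ✗
job_id=907: ✗
job_id=908: ✗
job_id=909: ✗
short_sum = 1353
—
[failed_sum: state <> 'failed' AND mem_gb >= 100]
job_id=900: ✗
job_id=901: ✗
job_id=902: ✓ → 781
job_id=903: ✗
job_id=904: ✓ → 1208
job_id=905: ✓ → 1353
job_id=906: ✓ → 1521
job_id=907: ✗
job_id=908: ✗
job_id=909: ✓ → 1236
failed_sum = 781 + 1208 + 1353 + 1521 + 1236 = 6099

short_sum=1353, failed_sum=6099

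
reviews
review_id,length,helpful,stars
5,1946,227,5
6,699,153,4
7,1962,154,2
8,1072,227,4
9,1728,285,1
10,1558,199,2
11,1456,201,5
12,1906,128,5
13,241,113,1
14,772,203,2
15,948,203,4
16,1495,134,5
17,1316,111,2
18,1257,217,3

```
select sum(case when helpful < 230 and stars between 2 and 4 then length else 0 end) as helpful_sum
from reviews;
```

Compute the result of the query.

review_id=5: ✗
review_id=6: ✓ → 699
review_id=7: ✓ → 1962
review_id=8: ✓ → 1072
review_id=9: ✗
review_id=10: ✓ → 1558
review_id=11: ✗
review_id=12: ✗
review_id=13: ✗
review_id=14: ✓ → 772
review_id=15: ✓ → 948
review_id=16: ✗
review_id=17: ✓ → 1316
review_id=18: ✓ → 1257
helpful_sum = 699 + 1962 + 1072 + 1558 + 772 + 948 + 1316 + 1257 = 9584

9584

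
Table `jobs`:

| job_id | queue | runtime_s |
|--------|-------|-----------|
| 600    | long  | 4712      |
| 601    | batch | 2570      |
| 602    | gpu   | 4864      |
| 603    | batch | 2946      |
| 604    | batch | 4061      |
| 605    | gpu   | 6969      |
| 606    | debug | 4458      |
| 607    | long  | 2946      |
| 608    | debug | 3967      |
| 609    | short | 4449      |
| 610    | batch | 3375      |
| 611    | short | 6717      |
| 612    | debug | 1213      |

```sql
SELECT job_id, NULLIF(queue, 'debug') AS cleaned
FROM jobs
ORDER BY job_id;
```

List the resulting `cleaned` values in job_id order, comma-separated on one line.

long, batch, gpu, batch, batch, gpu, NULL, long, NULL, short, batch, short, NULL

job_id=600: queue=long vs debug: differ → long
job_id=601: queue=batch vs debug: differ → batch
job_id=602: queue=gpu vs debug: differ → gpu
job_id=603: queue=batch vs debug: differ → batch
job_id=604: queue=batch vs debug: differ → batch
job_id=605: queue=gpu vs debug: differ → gpu
job_id=606: queue=debug vs debug: equal → NULL
job_id=607: queue=long vs debug: differ → long
job_id=608: queue=debug vs debug: equal → NULL
job_id=609: queue=short vs debug: differ → short
job_id=610: queue=batch vs debug: differ → batch
job_id=611: queue=short vs debug: differ → short
job_id=612: queue=debug vs debug: equal → NULL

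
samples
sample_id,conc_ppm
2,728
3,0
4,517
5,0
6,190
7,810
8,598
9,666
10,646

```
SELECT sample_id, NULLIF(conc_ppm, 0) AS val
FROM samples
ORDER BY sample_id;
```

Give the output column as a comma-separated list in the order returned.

sample_id=2: conc_ppm=728 vs 0: differ → 728
sample_id=3: conc_ppm=0 vs 0: equal → NULL
sample_id=4: conc_ppm=517 vs 0: differ → 517
sample_id=5: conc_ppm=0 vs 0: equal → NULL
sample_id=6: conc_ppm=190 vs 0: differ → 190
sample_id=7: conc_ppm=810 vs 0: differ → 810
sample_id=8: conc_ppm=598 vs 0: differ → 598
sample_id=9: conc_ppm=666 vs 0: differ → 666
sample_id=10: conc_ppm=646 vs 0: differ → 646

728, NULL, 517, NULL, 190, 810, 598, 666, 646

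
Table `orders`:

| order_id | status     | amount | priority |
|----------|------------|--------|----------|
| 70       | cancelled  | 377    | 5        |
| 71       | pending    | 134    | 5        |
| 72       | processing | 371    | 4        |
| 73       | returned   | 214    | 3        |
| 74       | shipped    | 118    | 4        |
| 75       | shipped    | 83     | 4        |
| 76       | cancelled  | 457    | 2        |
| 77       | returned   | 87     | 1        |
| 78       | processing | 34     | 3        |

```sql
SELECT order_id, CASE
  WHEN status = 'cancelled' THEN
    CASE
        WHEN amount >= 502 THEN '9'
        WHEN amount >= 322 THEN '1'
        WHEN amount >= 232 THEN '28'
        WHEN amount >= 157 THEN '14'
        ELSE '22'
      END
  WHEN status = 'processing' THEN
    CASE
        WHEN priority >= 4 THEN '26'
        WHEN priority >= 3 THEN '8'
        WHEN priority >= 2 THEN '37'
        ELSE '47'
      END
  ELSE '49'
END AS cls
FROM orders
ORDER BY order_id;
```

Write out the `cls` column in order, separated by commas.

1, 49, 26, 49, 49, 49, 1, 49, 8

order_id=70: status='cancelled' → inner[amount >= 322] → 1
order_id=71: status='pending' → outer ELSE → 49
order_id=72: status='processing' → inner[priority >= 4] → 26
order_id=73: status='returned' → outer ELSE → 49
order_id=74: status='shipped' → outer ELSE → 49
order_id=75: status='shipped' → outer ELSE → 49
order_id=76: status='cancelled' → inner[amount >= 322] → 1
order_id=77: status='returned' → outer ELSE → 49
order_id=78: status='processing' → inner[priority >= 3] → 8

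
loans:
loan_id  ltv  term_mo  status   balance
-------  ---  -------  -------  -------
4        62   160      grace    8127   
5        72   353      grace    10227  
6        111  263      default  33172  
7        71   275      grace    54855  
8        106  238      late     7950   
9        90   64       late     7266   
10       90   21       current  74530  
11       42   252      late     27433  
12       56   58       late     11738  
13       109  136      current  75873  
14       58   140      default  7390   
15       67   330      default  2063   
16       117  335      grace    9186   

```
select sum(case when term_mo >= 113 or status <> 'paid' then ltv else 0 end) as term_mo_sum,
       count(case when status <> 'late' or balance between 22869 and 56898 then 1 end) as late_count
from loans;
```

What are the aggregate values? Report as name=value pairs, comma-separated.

[term_mo_sum: term_mo >= 113 or status <> 'paid']
loan_id=4: ✓ → 62
loan_id=5: ✓ → 72
loan_id=6: ✓ → 111
loan_id=7: ✓ → 71
loan_id=8: ✓ → 106
loan_id=9: ✓ → 90
loan_id=10: ✓ → 90
loan_id=11: ✓ → 42
loan_id=12: ✓ → 56
loan_id=13: ✓ → 109
loan_id=14: ✓ → 58
loan_id=15: ✓ → 67
loan_id=16: ✓ → 117
term_mo_sum = 62 + 72 + 111 + 71 + 106 + 90 + 90 + 42 + 56 + 109 + 58 + 67 + 117 = 1051
—
[late_count: status <> 'late' or balance between 22869 and 56898]
loan_id=4: ✓ → 1
loan_id=5: ✓ → 1
loan_id=6: ✓ → 1
loan_id=7: ✓ → 1
loan_id=8: ✗
loan_id=9: ✗
loan_id=10: ✓ → 1
loan_id=11: ✓ → 1
loan_id=12: ✗
loan_id=13: ✓ → 1
loan_id=14: ✓ → 1
loan_id=15: ✓ → 1
loan_id=16: ✓ → 1
late_count = COUNT(1, 1, 1, 1, 1, 1, 1, 1, 1, 1) = 10

term_mo_sum=1051, late_count=10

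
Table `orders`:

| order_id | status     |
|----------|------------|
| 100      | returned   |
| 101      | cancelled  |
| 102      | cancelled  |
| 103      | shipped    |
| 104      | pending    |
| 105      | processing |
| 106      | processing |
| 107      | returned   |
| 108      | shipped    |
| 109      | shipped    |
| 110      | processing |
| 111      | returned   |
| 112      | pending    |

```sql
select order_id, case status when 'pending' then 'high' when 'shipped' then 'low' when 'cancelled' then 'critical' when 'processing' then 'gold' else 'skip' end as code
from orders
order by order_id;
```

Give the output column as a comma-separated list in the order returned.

skip, critical, critical, low, high, gold, gold, skip, low, low, gold, skip, high

order_id=100: ELSE → skip
order_id=101: status='cancelled' → critical
order_id=102: status='cancelled' → critical
order_id=103: status='shipped' → low
order_id=104: status='pending' → high
order_id=105: status='processing' → gold
order_id=106: status='processing' → gold
order_id=107: ELSE → skip
order_id=108: status='shipped' → low
order_id=109: status='shipped' → low
order_id=110: status='processing' → gold
order_id=111: ELSE → skip
order_id=112: status='pending' → high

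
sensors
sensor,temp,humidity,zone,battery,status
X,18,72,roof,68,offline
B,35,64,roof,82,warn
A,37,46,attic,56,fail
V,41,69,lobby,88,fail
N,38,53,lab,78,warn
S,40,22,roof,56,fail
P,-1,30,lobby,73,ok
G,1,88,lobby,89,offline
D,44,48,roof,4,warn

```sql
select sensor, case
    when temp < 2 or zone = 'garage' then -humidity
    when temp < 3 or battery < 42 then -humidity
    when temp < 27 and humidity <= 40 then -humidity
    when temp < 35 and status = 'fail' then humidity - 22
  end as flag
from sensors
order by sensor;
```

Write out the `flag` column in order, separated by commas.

NULL, NULL, -48, -88, NULL, -30, NULL, NULL, NULL

sensor=A: (no match → NULL) → NULL
sensor=B: (no match → NULL) → NULL
sensor=D: temp < 3 or battery < 42 → -48
sensor=G: temp < 2 or zone = 'garage' → -88
sensor=N: (no match → NULL) → NULL
sensor=P: temp < 2 or zone = 'garage' → -30
sensor=S: (no match → NULL) → NULL
sensor=V: (no match → NULL) → NULL
sensor=X: (no match → NULL) → NULL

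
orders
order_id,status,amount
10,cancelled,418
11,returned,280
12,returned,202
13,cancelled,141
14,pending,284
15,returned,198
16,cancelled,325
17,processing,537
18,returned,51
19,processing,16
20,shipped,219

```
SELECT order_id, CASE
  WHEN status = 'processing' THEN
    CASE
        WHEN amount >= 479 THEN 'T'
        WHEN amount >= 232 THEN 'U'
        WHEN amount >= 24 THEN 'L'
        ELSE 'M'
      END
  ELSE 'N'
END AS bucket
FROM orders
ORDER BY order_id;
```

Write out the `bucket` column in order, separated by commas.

N, N, N, N, N, N, N, T, N, M, N

order_id=10: status='cancelled' → outer ELSE → N
order_id=11: status='returned' → outer ELSE → N
order_id=12: status='returned' → outer ELSE → N
order_id=13: status='cancelled' → outer ELSE → N
order_id=14: status='pending' → outer ELSE → N
order_id=15: status='returned' → outer ELSE → N
order_id=16: status='cancelled' → outer ELSE → N
order_id=17: status='processing' → inner[amount >= 479] → T
order_id=18: status='returned' → outer ELSE → N
order_id=19: status='processing' → inner[ELSE] → M
order_id=20: status='shipped' → outer ELSE → N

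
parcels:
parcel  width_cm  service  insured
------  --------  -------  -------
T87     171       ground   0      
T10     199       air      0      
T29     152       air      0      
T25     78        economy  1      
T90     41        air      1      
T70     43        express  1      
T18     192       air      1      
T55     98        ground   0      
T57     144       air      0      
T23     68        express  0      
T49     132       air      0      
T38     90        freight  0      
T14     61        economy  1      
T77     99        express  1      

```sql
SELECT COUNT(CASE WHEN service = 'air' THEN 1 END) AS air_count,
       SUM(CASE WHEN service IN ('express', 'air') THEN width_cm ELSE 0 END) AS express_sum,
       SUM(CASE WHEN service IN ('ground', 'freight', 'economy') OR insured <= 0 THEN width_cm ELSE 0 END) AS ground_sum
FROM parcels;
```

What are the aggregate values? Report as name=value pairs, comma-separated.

[air_count: service = 'air']
parcel=T87: ✗
parcel=T10: ✓ → 1
parcel=T29: ✓ → 1
parcel=T25: ✗
parcel=T90: ✓ → 1
parcel=T70: ✗
parcel=T18: ✓ → 1
parcel=T55: ✗
parcel=T57: ✓ → 1
parcel=T23: ✗
parcel=T49: ✓ → 1
parcel=T38: ✗
parcel=T14: ✗
parcel=T77: ✗
air_count = COUNT(1, 1, 1, 1, 1, 1) = 6
—
[express_sum: service IN ('express', 'air')]
parcel=T87: ✗
parcel=T10: ✓ → 199
parcel=T29: ✓ → 152
parcel=T25: ✗
parcel=T90: ✓ → 41
parcel=T70: ✓ → 43
parcel=T18: ✓ → 192
parcel=T55: ✗
parcel=T57: ✓ → 144
parcel=T23: ✓ → 68
parcel=T49: ✓ → 132
parcel=T38: ✗
parcel=T14: ✗
parcel=T77: ✓ → 99
express_sum = 199 + 152 + 41 + 43 + 192 + 144 + 68 + 132 + 99 = 1070
—
[ground_sum: service IN ('ground', 'freight', 'economy') OR insured <= 0]
parcel=T87: ✓ → 171
parcel=T10: ✓ → 199
parcel=T29: ✓ → 152
parcel=T25: ✓ → 78
parcel=T90: ✗
parcel=T70: ✗
parcel=T18: ✗
parcel=T55: ✓ → 98
parcel=T57: ✓ → 144
parcel=T23: ✓ → 68
parcel=T49: ✓ → 132
parcel=T38: ✓ → 90
parcel=T14: ✓ → 61
parcel=T77: ✗
ground_sum = 171 + 199 + 152 + 78 + 98 + 144 + 68 + 132 + 90 + 61 = 1193

air_count=6, express_sum=1070, ground_sum=1193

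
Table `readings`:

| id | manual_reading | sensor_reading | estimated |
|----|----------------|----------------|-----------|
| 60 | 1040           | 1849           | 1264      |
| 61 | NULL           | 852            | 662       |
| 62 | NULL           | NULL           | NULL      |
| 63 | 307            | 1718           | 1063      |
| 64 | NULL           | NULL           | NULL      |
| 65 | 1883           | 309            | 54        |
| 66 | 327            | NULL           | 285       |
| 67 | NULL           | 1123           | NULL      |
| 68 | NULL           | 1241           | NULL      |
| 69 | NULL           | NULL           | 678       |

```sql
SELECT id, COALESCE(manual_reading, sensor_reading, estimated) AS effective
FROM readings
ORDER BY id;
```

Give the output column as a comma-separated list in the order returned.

id=60: manual_reading=1040 → 1040
id=61: manual_reading=NULL, sensor_reading=852 → 852
id=62: manual_reading=NULL, sensor_reading=NULL, estimated=NULL (all NULL) → NULL
id=63: manual_reading=307 → 307
id=64: manual_reading=NULL, sensor_reading=NULL, estimated=NULL (all NULL) → NULL
id=65: manual_reading=1883 → 1883
id=66: manual_reading=327 → 327
id=67: manual_reading=NULL, sensor_reading=1123 → 1123
id=68: manual_reading=NULL, sensor_reading=1241 → 1241
id=69: manual_reading=NULL, sensor_reading=NULL, estimated=678 → 678

1040, 852, NULL, 307, NULL, 1883, 327, 1123, 1241, 678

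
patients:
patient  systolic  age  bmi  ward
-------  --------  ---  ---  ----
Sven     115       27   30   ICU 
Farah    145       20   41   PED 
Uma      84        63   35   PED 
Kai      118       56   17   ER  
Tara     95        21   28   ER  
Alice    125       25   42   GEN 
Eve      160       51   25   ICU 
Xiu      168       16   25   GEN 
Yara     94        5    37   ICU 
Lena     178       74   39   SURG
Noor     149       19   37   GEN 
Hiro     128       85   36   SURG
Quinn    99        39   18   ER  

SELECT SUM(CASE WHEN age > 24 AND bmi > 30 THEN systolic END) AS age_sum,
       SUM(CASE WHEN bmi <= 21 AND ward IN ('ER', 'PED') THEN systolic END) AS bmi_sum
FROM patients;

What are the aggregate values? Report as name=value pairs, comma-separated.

[age_sum: age > 24 AND bmi > 30]
patient=Sven: ✗
patient=Farah: ✗
patient=Uma: ✓ → 84
patient=Kai: ✗
patient=Tara: ✗
patient=Alice: ✓ → 125
patient=Eve: ✗
patient=Xiu: ✗
patient=Yara: ✗
patient=Lena: ✓ → 178
patient=Noor: ✗
patient=Hiro: ✓ → 128
patient=Quinn: ✗
age_sum = 84 + 125 + 178 + 128 = 515
—
[bmi_sum: bmi <= 21 AND ward IN ('ER', 'PED')]
patient=Sven: ✗
patient=Farah: ✗
patient=Uma: ✗
patient=Kai: ✓ → 118
patient=Tara: ✗
patient=Alice: ✗
patient=Eve: ✗
patient=Xiu: ✗
patient=Yara: ✗
patient=Lena: ✗
patient=Noor: ✗
patient=Hiro: ✗
patient=Quinn: ✓ → 99
bmi_sum = 118 + 99 = 217

age_sum=515, bmi_sum=217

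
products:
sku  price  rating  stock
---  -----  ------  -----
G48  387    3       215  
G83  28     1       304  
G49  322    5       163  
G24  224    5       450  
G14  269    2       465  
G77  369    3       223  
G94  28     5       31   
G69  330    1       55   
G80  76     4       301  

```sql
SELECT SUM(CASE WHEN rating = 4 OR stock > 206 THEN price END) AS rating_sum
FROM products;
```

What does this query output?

sku=G48: ✓ → 387
sku=G83: ✓ → 28
sku=G49: ✗
sku=G24: ✓ → 224
sku=G14: ✓ → 269
sku=G77: ✓ → 369
sku=G94: ✗
sku=G69: ✗
sku=G80: ✓ → 76
rating_sum = 387 + 28 + 224 + 269 + 369 + 76 = 1353

1353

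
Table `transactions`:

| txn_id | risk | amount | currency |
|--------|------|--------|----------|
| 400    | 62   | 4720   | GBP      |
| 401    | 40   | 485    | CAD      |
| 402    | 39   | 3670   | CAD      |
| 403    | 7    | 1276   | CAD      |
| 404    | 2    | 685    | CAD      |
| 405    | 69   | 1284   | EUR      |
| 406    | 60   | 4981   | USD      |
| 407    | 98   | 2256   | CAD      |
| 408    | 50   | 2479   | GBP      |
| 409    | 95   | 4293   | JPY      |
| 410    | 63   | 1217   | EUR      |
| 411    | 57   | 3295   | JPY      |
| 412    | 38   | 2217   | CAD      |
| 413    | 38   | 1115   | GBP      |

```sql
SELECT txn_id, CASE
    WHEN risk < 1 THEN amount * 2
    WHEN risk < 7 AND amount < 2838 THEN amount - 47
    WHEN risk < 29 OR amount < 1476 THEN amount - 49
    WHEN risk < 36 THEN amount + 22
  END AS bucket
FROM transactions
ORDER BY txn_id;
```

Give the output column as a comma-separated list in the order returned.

txn_id=400: (no match → NULL) → NULL
txn_id=401: risk < 29 OR amount < 1476 → 436
txn_id=402: (no match → NULL) → NULL
txn_id=403: risk < 29 OR amount < 1476 → 1227
txn_id=404: risk < 7 AND amount < 2838 → 638
txn_id=405: risk < 29 OR amount < 1476 → 1235
txn_id=406: (no match → NULL) → NULL
txn_id=407: (no match → NULL) → NULL
txn_id=408: (no match → NULL) → NULL
txn_id=409: (no match → NULL) → NULL
txn_id=410: risk < 29 OR amount < 1476 → 1168
txn_id=411: (no match → NULL) → NULL
txn_id=412: (no match → NULL) → NULL
txn_id=413: risk < 29 OR amount < 1476 → 1066

NULL, 436, NULL, 1227, 638, 1235, NULL, NULL, NULL, NULL, 1168, NULL, NULL, 1066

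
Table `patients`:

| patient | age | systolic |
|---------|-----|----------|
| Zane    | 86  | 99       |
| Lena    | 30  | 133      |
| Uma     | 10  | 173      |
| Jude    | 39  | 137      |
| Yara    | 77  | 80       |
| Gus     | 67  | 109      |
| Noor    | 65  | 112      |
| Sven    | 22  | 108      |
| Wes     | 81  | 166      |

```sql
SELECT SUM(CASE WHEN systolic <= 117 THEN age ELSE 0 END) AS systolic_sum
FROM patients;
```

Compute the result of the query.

patient=Zane: ✓ → 86
patient=Lena: ✗
patient=Uma: ✗
patient=Jude: ✗
patient=Yara: ✓ → 77
patient=Gus: ✓ → 67
patient=Noor: ✓ → 65
patient=Sven: ✓ → 22
patient=Wes: ✗
systolic_sum = 86 + 77 + 67 + 65 + 22 = 317

317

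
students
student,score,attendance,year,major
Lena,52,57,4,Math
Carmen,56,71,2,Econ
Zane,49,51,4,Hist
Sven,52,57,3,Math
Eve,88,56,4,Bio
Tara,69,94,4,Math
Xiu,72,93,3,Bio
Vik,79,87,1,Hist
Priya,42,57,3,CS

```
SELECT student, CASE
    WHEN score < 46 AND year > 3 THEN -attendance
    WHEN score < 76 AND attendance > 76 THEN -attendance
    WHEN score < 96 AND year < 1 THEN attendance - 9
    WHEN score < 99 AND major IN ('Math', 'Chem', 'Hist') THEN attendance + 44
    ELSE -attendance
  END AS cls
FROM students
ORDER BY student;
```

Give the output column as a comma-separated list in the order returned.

-71, -56, 101, -57, 101, -94, 131, -93, 95

student=Carmen: ELSE → -71
student=Eve: ELSE → -56
student=Lena: score < 99 AND major IN ('Math', 'Chem', 'Hist') → 101
student=Priya: ELSE → -57
student=Sven: score < 99 AND major IN ('Math', 'Chem', 'Hist') → 101
student=Tara: score < 76 AND attendance > 76 → -94
student=Vik: score < 99 AND major IN ('Math', 'Chem', 'Hist') → 131
student=Xiu: score < 76 AND attendance > 76 → -93
student=Zane: score < 99 AND major IN ('Math', 'Chem', 'Hist') → 95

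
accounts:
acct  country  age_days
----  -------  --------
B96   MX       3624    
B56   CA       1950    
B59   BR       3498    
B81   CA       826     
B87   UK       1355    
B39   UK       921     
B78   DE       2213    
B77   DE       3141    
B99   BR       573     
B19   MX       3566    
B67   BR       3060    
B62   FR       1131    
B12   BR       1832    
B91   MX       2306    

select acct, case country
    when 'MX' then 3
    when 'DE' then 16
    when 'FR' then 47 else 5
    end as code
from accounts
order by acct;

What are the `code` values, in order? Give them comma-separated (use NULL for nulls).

acct=B12: ELSE → 5
acct=B19: country='MX' → 3
acct=B39: ELSE → 5
acct=B56: ELSE → 5
acct=B59: ELSE → 5
acct=B62: country='FR' → 47
acct=B67: ELSE → 5
acct=B77: country='DE' → 16
acct=B78: country='DE' → 16
acct=B81: ELSE → 5
acct=B87: ELSE → 5
acct=B91: country='MX' → 3
acct=B96: country='MX' → 3
acct=B99: ELSE → 5

5, 3, 5, 5, 5, 47, 5, 16, 16, 5, 5, 3, 3, 5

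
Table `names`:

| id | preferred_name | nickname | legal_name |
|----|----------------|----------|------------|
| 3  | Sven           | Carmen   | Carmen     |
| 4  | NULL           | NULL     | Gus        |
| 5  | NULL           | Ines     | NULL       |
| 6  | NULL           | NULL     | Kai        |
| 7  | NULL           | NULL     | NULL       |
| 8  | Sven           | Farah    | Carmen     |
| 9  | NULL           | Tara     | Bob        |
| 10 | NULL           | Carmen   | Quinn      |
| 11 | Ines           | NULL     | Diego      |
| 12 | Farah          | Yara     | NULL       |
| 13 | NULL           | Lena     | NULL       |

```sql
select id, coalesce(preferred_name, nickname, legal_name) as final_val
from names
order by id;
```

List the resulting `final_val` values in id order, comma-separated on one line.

id=3: preferred_name=Sven → Sven
id=4: preferred_name=NULL, nickname=NULL, legal_name=Gus → Gus
id=5: preferred_name=NULL, nickname=Ines → Ines
id=6: preferred_name=NULL, nickname=NULL, legal_name=Kai → Kai
id=7: preferred_name=NULL, nickname=NULL, legal_name=NULL (all NULL) → NULL
id=8: preferred_name=Sven → Sven
id=9: preferred_name=NULL, nickname=Tara → Tara
id=10: preferred_name=NULL, nickname=Carmen → Carmen
id=11: preferred_name=Ines → Ines
id=12: preferred_name=Farah → Farah
id=13: preferred_name=NULL, nickname=Lena → Lena

Sven, Gus, Ines, Kai, NULL, Sven, Tara, Carmen, Ines, Farah, Lena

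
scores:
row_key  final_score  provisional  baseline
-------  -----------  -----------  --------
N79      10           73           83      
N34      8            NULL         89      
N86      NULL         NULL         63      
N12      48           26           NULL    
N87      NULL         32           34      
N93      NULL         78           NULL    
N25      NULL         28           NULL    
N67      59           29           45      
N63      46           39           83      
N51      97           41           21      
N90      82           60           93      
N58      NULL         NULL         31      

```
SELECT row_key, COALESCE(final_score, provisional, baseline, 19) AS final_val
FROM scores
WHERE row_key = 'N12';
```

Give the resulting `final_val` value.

row_key = N12: final_score=48, provisional=26, baseline=NULL.
final_score=48 → 48

48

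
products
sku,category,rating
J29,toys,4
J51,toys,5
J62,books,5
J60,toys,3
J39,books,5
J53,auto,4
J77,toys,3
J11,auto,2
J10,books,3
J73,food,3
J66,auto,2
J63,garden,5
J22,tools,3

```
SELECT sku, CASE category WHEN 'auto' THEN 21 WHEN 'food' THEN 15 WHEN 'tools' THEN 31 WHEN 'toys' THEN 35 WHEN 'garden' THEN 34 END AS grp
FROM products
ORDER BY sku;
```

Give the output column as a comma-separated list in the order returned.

sku=J10: (no match → NULL) → NULL
sku=J11: category='auto' → 21
sku=J22: category='tools' → 31
sku=J29: category='toys' → 35
sku=J39: (no match → NULL) → NULL
sku=J51: category='toys' → 35
sku=J53: category='auto' → 21
sku=J60: category='toys' → 35
sku=J62: (no match → NULL) → NULL
sku=J63: category='garden' → 34
sku=J66: category='auto' → 21
sku=J73: category='food' → 15
sku=J77: category='toys' → 35

NULL, 21, 31, 35, NULL, 35, 21, 35, NULL, 34, 21, 15, 35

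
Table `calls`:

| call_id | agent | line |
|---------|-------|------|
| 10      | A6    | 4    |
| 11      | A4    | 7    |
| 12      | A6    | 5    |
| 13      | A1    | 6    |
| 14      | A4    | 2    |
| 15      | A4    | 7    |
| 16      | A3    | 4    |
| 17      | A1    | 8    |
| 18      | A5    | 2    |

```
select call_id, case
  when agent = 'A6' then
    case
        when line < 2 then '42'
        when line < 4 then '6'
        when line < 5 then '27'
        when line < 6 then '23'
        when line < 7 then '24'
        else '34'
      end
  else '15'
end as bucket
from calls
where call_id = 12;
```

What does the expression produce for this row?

23

call_id = 12: agent=A6, line=5.
agent='A6' → inner[line < 6] → 23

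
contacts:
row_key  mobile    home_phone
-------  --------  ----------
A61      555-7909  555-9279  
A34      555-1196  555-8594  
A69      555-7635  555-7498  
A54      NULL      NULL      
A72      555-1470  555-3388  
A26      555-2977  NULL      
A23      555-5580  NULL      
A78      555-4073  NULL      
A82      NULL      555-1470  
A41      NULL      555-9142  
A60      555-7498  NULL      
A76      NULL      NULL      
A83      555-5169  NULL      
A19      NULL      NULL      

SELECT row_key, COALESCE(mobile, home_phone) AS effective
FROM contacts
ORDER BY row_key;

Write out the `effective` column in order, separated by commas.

NULL, 555-5580, 555-2977, 555-1196, 555-9142, NULL, 555-7498, 555-7909, 555-7635, 555-1470, NULL, 555-4073, 555-1470, 555-5169

row_key=A19: mobile=NULL, home_phone=NULL (all NULL) → NULL
row_key=A23: mobile=555-5580 → 555-5580
row_key=A26: mobile=555-2977 → 555-2977
row_key=A34: mobile=555-1196 → 555-1196
row_key=A41: mobile=NULL, home_phone=555-9142 → 555-9142
row_key=A54: mobile=NULL, home_phone=NULL (all NULL) → NULL
row_key=A60: mobile=555-7498 → 555-7498
row_key=A61: mobile=555-7909 → 555-7909
row_key=A69: mobile=555-7635 → 555-7635
row_key=A72: mobile=555-1470 → 555-1470
row_key=A76: mobile=NULL, home_phone=NULL (all NULL) → NULL
row_key=A78: mobile=555-4073 → 555-4073
row_key=A82: mobile=NULL, home_phone=555-1470 → 555-1470
row_key=A83: mobile=555-5169 → 555-5169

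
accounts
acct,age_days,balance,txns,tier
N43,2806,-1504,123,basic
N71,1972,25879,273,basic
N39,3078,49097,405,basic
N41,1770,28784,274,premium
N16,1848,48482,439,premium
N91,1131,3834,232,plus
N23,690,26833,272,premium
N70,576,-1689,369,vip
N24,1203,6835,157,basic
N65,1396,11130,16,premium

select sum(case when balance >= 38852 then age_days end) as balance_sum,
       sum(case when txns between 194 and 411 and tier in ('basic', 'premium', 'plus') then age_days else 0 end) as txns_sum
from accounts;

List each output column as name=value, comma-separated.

[balance_sum: balance >= 38852]
acct=N43: ✗
acct=N71: ✗
acct=N39: ✓ → 3078
acct=N41: ✗
acct=N16: ✓ → 1848
acct=N91: ✗
acct=N23: ✗
acct=N70: ✗
acct=N24: ✗
acct=N65: ✗
balance_sum = 3078 + 1848 = 4926
—
[txns_sum: txns between 194 and 411 and tier in ('basic', 'premium', 'plus')]
acct=N43: ✗
acct=N71: ✓ → 1972
acct=N39: ✓ → 3078
acct=N41: ✓ → 1770
acct=N16: ✗
acct=N91: ✓ → 1131
acct=N23: ✓ → 690
acct=N70: ✗
acct=N24: ✗
acct=N65: ✗
txns_sum = 1972 + 3078 + 1770 + 1131 + 690 = 8641

balance_sum=4926, txns_sum=8641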